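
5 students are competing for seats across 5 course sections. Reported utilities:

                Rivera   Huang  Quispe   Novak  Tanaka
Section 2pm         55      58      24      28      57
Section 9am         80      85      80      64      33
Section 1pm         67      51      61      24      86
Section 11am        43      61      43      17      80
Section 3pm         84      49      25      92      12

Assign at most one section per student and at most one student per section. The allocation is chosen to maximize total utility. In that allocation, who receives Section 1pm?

This is the linear assignment problem.
Optimal: Rivera→Section 1pm (67 points), Huang→Section 2pm (58 points), Quispe→Section 9am (80 points), Novak→Section 3pm (92 points), Tanaka→Section 11am (80 points) — total 67+58+80+92+80 = 377 points.
Column-greedy (each section in turn goes to its best remaining student) gives 359 points, worse by 18.
Rivera's own top section is Section 3pm (84 points), but forcing Rivera→Section 3pm and reassigning the rest optimally gives only 347 points — worse by 30.

Rivera receives Section 1pm.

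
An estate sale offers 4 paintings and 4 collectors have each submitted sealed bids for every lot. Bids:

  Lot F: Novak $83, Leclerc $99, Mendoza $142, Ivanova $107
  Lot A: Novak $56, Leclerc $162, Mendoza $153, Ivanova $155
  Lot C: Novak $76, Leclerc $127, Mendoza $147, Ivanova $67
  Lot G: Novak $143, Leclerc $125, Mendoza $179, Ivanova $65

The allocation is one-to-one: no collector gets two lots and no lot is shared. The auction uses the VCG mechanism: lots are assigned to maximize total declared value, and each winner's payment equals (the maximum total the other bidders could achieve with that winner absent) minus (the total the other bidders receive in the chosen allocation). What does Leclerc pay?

Efficient allocation: Novak→Lot G ($143), Leclerc→Lot C ($127), Mendoza→Lot F ($142), Ivanova→Lot A ($155); total welfare W = $567.
Leclerc receives Lot C at value $127, so the others get W − 127 = $440.
Without Leclerc: best allocation of the remaining 3 bidders over all 4 lots is Novak→Lot G ($143), Mendoza→Lot C ($147), Ivanova→Lot A ($155), total $445.
VCG payment = (others' best without Leclerc) − (others' welfare with Leclerc) = 445 − 440 = $5.

Leclerc pays $5.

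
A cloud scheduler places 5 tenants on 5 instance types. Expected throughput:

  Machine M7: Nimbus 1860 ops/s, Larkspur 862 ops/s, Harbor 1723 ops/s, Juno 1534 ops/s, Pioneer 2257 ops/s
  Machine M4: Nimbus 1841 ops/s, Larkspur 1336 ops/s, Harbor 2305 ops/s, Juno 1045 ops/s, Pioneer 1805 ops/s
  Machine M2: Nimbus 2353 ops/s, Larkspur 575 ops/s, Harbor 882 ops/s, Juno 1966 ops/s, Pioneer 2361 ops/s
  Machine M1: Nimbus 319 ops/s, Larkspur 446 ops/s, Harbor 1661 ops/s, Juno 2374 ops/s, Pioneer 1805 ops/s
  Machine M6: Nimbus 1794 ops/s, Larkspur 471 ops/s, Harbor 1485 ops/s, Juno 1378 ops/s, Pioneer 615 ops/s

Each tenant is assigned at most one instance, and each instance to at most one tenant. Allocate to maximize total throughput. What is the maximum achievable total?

This is the linear assignment problem.
Optimal: Nimbus→Machine M2 (2353 ops/s), Larkspur→Machine M4 (1336 ops/s), Harbor→Machine M6 (1485 ops/s), Juno→Machine M1 (2374 ops/s), Pioneer→Machine M7 (2257 ops/s) — total 2353+1336+1485+2374+2257 = 9805 ops/s.
Swapping Nimbus↔Harbor (Nimbus→Machine M6 1794 ops/s, Harbor→Machine M2 882 ops/s) loses 1162.
Every other assignment is strictly worse.

Maximum total: 9805 ops/s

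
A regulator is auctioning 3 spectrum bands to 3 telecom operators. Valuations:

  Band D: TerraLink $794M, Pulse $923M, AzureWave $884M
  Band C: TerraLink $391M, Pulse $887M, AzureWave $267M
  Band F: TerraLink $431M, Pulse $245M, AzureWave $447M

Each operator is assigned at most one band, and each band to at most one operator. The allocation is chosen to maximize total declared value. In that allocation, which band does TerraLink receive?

This is a one-to-one assignment (maximum-weight bipartite matching).
Optimal: TerraLink→Band F ($431M), Pulse→Band C ($887M), AzureWave→Band D ($884M) — total 431+887+884 = $2202M.
Column-greedy (each band in turn goes to its best remaining operator) gives $1761M, worse by 441.
Next-best assignment: TerraLink→Band D, Pulse→Band C, AzureWave→Band F = $2128M.
TerraLink's own top band is Band D ($794M), but forcing TerraLink→Band D and reassigning the rest optimally gives only $2128M — worse by 74.

TerraLink receives Band F.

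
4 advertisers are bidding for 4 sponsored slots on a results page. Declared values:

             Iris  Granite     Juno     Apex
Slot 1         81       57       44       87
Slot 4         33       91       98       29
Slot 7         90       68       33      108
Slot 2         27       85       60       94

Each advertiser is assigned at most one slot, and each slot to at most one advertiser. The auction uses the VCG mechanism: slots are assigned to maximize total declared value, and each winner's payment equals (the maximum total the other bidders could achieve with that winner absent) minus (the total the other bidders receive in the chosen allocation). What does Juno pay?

Juno pays $6.

Efficient allocation: Iris→Slot 1 ($81), Granite→Slot 2 ($85), Juno→Slot 4 ($98), Apex→Slot 7 ($108); total welfare W = $372.
Juno receives Slot 4 at value $98, so the others get W − 98 = $274.
Without Juno: best allocation of the remaining 3 bidders over all 4 slots is Iris→Slot 1 ($81), Granite→Slot 4 ($91), Apex→Slot 7 ($108), total $280.
VCG payment = (others' best without Juno) − (others' welfare with Juno) = 280 − 274 = $6.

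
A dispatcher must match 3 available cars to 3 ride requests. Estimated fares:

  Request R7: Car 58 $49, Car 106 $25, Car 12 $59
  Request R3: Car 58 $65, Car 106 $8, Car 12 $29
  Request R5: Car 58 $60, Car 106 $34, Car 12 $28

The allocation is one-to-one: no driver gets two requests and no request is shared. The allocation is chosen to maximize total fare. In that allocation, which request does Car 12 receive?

Car 12 receives Request R7.

Optimal: Car 58→Request R3 ($65), Car 106→Request R5 ($34), Car 12→Request R7 ($59) — total 65+34+59 = $158.
Next-best assignment: Car 58→Request R5, Car 106→Request R3, Car 12→Request R7 = $127.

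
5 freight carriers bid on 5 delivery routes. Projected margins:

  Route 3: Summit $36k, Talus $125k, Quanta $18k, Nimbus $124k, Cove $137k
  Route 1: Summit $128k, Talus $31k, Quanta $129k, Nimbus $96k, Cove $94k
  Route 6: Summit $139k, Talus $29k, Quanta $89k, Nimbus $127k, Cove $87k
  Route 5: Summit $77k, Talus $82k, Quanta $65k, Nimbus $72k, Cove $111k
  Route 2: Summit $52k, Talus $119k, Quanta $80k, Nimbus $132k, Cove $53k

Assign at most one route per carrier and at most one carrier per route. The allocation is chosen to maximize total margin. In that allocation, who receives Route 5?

Cove receives Route 5.

Optimal: Summit→Route 6 ($139k), Talus→Route 3 ($125k), Quanta→Route 1 ($129k), Nimbus→Route 2 ($132k), Cove→Route 5 ($111k) — total 139+125+129+132+111 = $636k.
Max-entry greedy (repeatedly take the single best remaining cell) gives $619k, worse by 17.
Cove's own top route is Route 3 ($137k), but forcing Cove→Route 3 and reassigning the rest optimally gives only $619k — worse by 17.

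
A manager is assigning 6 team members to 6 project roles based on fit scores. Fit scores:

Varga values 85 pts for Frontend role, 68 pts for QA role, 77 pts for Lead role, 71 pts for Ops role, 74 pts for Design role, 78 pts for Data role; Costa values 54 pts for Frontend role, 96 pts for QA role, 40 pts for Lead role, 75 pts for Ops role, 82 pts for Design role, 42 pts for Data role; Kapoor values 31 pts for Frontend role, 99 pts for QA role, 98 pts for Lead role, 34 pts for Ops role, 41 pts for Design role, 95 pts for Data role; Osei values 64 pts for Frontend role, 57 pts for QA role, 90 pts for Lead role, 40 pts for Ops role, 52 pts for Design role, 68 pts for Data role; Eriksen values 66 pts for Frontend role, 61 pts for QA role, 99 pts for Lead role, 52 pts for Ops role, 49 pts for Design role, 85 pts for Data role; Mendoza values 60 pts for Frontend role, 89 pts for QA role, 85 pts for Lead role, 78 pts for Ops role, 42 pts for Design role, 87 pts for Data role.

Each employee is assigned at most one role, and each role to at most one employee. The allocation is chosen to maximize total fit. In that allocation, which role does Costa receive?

Costa receives Design role.

Optimal: Varga→Frontend role (85 pts), Costa→Design role (82 pts), Kapoor→QA role (99 pts), Osei→Lead role (90 pts), Eriksen→Data role (85 pts), Mendoza→Ops role (78 pts) — total 85+82+99+90+85+78 = 519 pts.
Next-best assignment: Varga→Frontend role, Costa→Design role, Kapoor→QA role, Osei→Data role, Eriksen→Lead role, Mendoza→Ops role = 511 pts.
Costa's own top role is QA role (96 pts), but forcing Costa→QA role and reassigning the rest optimally gives only 506 pts — worse by 13.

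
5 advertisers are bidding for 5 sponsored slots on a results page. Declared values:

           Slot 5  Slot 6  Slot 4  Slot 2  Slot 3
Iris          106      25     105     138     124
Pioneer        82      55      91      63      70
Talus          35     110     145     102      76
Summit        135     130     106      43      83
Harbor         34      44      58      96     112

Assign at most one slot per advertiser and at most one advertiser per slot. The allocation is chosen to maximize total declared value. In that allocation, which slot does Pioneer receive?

Pioneer receives Slot 5.

This is a one-to-one assignment (maximum-weight bipartite matching).
Optimal: Iris→Slot 2 ($138), Pioneer→Slot 5 ($82), Talus→Slot 4 ($145), Summit→Slot 6 ($130), Harbor→Slot 3 ($112) — total 138+82+145+130+112 = $607.
Column-greedy (each slot in turn goes to its best remaining advertiser) gives $516, worse by 91.
Next-best assignment: Iris→Slot 2, Pioneer→Slot 4, Talus→Slot 6, Summit→Slot 5, Harbor→Slot 3 = $586.
Every other assignment is strictly worse.
Pioneer's own top slot is Slot 4 ($91), but forcing Pioneer→Slot 4 and reassigning the rest optimally gives only $586 — worse by 21.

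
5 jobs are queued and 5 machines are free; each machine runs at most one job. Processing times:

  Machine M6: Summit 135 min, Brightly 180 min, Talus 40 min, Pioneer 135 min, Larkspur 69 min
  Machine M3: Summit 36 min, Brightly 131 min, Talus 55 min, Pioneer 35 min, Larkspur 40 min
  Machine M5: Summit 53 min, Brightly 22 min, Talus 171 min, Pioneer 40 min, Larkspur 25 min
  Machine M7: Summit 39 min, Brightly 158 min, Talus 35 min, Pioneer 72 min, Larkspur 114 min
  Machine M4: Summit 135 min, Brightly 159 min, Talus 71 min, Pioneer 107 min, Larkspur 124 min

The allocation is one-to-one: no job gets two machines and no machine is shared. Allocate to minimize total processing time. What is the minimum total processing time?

Optimal: Summit→Machine M7 (39 min), Brightly→Machine M5 (22 min), Talus→Machine M4 (71 min), Pioneer→Machine M3 (35 min), Larkspur→Machine M6 (69 min) — total 39+22+71+35+69 = 236 min.
Next-best assignment: Summit→Machine M7, Brightly→Machine M5, Talus→Machine M6, Pioneer→Machine M4, Larkspur→Machine M3 = 248 min.
No other one-to-one assignment undercuts 236 min.

Minimum total: 236 min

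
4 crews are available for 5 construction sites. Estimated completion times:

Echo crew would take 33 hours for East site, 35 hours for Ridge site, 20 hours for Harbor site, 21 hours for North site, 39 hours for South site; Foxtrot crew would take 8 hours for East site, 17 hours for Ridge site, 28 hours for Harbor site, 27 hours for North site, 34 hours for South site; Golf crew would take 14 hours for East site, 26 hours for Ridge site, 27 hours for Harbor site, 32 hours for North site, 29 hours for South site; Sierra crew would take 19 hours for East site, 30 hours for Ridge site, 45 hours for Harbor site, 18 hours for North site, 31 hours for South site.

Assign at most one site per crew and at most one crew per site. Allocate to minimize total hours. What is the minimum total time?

Min total: 69 hours

Treat this as an assignment problem: match each crew to one site.
Optimal: Echo crew→Harbor site (20 hours), Foxtrot crew→Ridge site (17 hours), Golf crew→East site (14 hours), Sierra crew→North site (18 hours) — total 20+17+14+18 = 69 hours.
Row-greedy (each crew in turn takes its cheapest remaining site) gives 72 hours, worse by 3.
Swapping Sierra crew↔Golf crew (Sierra crew→East site 19 hours, Golf crew→North site 32 hours) adds 19.
No other one-to-one assignment undercuts 69 hours.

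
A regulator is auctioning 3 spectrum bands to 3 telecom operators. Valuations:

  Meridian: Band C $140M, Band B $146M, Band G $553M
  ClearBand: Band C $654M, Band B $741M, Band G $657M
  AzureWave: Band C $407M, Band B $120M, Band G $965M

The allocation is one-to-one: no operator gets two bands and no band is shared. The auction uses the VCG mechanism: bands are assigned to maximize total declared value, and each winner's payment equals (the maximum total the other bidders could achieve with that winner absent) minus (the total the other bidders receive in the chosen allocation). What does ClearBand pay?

Efficient allocation: Meridian→Band C ($140M), ClearBand→Band B ($741M), AzureWave→Band G ($965M); total welfare W = $1846M.
ClearBand receives Band B at value $741M, so the others get W − 741 = $1105M.
Without ClearBand: best allocation of the remaining 2 bidders over all 3 bands is Meridian→Band B ($146M), AzureWave→Band G ($965M), total $1111M.
VCG payment = (others' best without ClearBand) − (others' welfare with ClearBand) = 1111 − 1105 = $6M.

ClearBand pays $6M.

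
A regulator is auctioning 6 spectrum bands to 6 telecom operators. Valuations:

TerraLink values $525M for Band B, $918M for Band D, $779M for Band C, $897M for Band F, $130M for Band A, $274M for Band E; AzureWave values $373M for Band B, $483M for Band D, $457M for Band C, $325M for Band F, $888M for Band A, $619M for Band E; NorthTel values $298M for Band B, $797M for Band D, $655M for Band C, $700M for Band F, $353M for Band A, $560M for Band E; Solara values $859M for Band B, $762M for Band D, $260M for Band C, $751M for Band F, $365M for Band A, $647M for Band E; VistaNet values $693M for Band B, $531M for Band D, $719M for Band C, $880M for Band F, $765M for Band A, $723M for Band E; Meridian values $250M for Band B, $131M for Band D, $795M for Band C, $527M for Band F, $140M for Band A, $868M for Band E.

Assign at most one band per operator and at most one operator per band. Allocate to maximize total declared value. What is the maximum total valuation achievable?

Maximum total: $5071M

Optimal: TerraLink→Band C ($779M), AzureWave→Band A ($888M), NorthTel→Band D ($797M), Solara→Band B ($859M), VistaNet→Band F ($880M), Meridian→Band E ($868M) — total 779+888+797+859+880+868 = $5071M.
Max-entry greedy (repeatedly take the single best remaining cell) gives $5068M, worse by 3.
Swapping VistaNet↔Solara (VistaNet→Band B $693M, Solara→Band F $751M) loses 295.
No other one-to-one assignment exceeds $5071M.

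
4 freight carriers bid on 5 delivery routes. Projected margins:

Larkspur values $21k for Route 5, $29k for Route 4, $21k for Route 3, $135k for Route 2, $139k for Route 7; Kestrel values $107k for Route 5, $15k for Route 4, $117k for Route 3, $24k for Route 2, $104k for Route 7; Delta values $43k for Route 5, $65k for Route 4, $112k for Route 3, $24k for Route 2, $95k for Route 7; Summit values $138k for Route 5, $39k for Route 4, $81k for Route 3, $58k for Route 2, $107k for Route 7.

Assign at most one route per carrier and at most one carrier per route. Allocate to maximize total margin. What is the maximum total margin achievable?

Max total: $489k

Optimal: Larkspur→Route 2 ($135k), Kestrel→Route 7 ($104k), Delta→Route 3 ($112k), Summit→Route 5 ($138k) — total 135+104+112+138 = $489k.
Max-entry greedy (repeatedly take the single best remaining cell) gives $459k, worse by 30.
Next-best assignment: Larkspur→Route 2, Kestrel→Route 3, Delta→Route 7, Summit→Route 5 = $485k.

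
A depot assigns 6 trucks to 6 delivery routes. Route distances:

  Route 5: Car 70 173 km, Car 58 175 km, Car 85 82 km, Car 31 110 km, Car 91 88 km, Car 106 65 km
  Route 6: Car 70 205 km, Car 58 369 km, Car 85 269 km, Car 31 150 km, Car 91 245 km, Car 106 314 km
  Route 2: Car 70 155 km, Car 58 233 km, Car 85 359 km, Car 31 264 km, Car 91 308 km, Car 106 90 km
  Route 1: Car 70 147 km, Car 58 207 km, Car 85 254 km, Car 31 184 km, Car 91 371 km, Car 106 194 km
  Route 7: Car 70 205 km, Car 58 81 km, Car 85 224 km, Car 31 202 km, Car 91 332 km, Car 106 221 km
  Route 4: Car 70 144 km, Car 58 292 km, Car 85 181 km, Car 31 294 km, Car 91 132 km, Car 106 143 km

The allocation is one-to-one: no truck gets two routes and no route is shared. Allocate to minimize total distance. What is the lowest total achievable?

Minimum total: 682 km

This is a one-to-one assignment (minimum-cost bipartite matching).
Optimal: Car 70→Route 1 (147 km), Car 58→Route 7 (81 km), Car 85→Route 5 (82 km), Car 31→Route 6 (150 km), Car 91→Route 4 (132 km), Car 106→Route 2 (90 km) — total 147+81+82+150+132+90 = 682 km.
Row-greedy (each truck in turn takes its cheapest remaining route) gives 959 km, worse by 277.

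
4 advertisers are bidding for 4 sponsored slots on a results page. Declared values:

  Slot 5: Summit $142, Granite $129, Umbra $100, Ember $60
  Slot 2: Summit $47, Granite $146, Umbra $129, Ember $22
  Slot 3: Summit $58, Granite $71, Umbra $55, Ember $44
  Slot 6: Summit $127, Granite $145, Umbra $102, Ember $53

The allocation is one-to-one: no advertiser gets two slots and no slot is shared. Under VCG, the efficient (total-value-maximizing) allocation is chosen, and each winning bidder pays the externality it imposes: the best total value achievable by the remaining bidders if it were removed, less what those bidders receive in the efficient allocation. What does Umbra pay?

Umbra pays $10.

Efficient allocation: Summit→Slot 5 ($142), Granite→Slot 6 ($145), Umbra→Slot 2 ($129), Ember→Slot 3 ($44); total welfare W = $460.
Umbra receives Slot 2 at value $129, so the others get W − 129 = $331.
Without Umbra: best allocation of the remaining 3 bidders over all 4 slots is Summit→Slot 5 ($142), Granite→Slot 2 ($146), Ember→Slot 6 ($53), total $341.
VCG payment = (others' best without Umbra) − (others' welfare with Umbra) = 341 − 331 = $10.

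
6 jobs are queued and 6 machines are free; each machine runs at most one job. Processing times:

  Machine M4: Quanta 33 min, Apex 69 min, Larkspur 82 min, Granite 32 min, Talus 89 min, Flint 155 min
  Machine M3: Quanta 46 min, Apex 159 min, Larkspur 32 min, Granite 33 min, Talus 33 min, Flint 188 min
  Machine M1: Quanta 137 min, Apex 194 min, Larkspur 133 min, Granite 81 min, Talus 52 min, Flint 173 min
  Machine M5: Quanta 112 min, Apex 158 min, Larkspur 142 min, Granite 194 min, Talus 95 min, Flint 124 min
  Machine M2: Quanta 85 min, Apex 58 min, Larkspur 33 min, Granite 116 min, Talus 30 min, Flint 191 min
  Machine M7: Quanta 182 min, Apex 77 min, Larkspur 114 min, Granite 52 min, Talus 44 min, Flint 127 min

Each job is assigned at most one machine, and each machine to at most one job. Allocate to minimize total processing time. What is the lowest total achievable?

Min total: 351 min

Optimal: Quanta→Machine M4 (33 min), Apex→Machine M2 (58 min), Larkspur→Machine M3 (32 min), Granite→Machine M7 (52 min), Talus→Machine M1 (52 min), Flint→Machine M5 (124 min) — total 33+58+32+52+52+124 = 351 min.
Column-greedy (each machine in turn goes to its cheapest remaining job) gives 413 min, worse by 62.
Next-best assignment: Quanta→Machine M4, Apex→Machine M7, Larkspur→Machine M2, Granite→Machine M3, Talus→Machine M1, Flint→Machine M5 = 352 min.
Every other assignment is strictly worse.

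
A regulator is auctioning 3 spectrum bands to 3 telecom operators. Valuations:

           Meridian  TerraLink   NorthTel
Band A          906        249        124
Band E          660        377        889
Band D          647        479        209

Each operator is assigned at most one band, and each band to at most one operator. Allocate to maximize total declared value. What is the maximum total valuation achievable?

This is a one-to-one assignment (maximum-weight bipartite matching).
Optimal: Meridian→Band A ($906M), TerraLink→Band D ($479M), NorthTel→Band E ($889M) — total 906+479+889 = $2274M.
Next-best assignment: Meridian→Band D, TerraLink→Band A, NorthTel→Band E = $1785M.
No other one-to-one assignment exceeds $2274M.

Max total: $2274M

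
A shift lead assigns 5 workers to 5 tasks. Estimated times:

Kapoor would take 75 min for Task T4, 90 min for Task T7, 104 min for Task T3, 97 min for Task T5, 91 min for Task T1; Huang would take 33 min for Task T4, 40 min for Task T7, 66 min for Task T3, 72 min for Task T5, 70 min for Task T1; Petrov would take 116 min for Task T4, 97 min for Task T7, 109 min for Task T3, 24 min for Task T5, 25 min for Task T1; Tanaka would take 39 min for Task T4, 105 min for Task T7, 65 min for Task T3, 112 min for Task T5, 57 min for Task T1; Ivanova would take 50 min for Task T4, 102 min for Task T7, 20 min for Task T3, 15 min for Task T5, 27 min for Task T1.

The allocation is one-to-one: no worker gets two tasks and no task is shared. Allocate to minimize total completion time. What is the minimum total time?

Min total: 214 min

Optimal: Kapoor→Task T1 (91 min), Huang→Task T7 (40 min), Petrov→Task T5 (24 min), Tanaka→Task T4 (39 min), Ivanova→Task T3 (20 min) — total 91+40+24+39+20 = 214 min.
Next-best assignment: Kapoor→Task T4, Huang→Task T7, Petrov→Task T5, Tanaka→Task T1, Ivanova→Task T3 = 216 min.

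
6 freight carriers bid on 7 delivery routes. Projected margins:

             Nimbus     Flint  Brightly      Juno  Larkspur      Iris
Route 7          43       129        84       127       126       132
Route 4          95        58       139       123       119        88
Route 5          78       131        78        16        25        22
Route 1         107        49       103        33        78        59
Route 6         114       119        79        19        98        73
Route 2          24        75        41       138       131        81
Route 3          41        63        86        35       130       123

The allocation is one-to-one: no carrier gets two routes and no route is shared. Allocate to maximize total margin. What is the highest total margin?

Maximum total: $784k

This is the linear assignment problem.
Optimal: Nimbus→Route 6 ($114k), Flint→Route 5 ($131k), Brightly→Route 4 ($139k), Juno→Route 2 ($138k), Larkspur→Route 3 ($130k), Iris→Route 7 ($132k) — total 114+131+139+138+130+132 = $784k.
Column-greedy (each route in turn goes to its best remaining carrier) gives $745k, worse by 39.
Next-best assignment: Nimbus→Route 1, Flint→Route 5, Brightly→Route 4, Juno→Route 2, Larkspur→Route 3, Iris→Route 7 = $777k.
Swapping Nimbus↔Iris (Nimbus→Route 7 $43k, Iris→Route 6 $73k) loses 130.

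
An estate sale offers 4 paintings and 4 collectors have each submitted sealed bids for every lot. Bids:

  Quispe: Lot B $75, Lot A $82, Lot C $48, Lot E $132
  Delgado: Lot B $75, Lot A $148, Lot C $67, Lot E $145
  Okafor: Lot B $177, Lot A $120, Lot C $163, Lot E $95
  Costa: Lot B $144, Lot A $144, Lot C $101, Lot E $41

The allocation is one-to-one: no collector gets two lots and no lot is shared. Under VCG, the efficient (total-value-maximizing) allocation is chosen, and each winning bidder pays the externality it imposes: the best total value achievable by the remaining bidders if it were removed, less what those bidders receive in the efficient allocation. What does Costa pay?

Efficient allocation: Quispe→Lot E ($132), Delgado→Lot A ($148), Okafor→Lot C ($163), Costa→Lot B ($144); total welfare W = $587.
Costa receives Lot B at value $144, so the others get W − 144 = $443.
Without Costa: best allocation of the remaining 3 bidders over all 4 lots is Quispe→Lot E ($132), Delgado→Lot A ($148), Okafor→Lot B ($177), total $457.
VCG payment = (others' best without Costa) − (others' welfare with Costa) = 457 − 443 = $14.

Costa pays $14.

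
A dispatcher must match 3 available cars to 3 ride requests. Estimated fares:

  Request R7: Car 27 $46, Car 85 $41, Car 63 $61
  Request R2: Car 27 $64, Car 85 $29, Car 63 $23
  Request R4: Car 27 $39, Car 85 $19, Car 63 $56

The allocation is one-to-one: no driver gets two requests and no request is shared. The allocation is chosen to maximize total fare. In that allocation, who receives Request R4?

This is a one-to-one assignment (maximum-weight bipartite matching).
Optimal: Car 27→Request R2 ($64), Car 85→Request R7 ($41), Car 63→Request R4 ($56) — total 64+41+56 = $161.
Next-best assignment: Car 27→Request R2, Car 85→Request R4, Car 63→Request R7 = $144.
No other one-to-one assignment exceeds $161.
Car 63's own top request is Request R7 ($61), but forcing Car 63→Request R7 and reassigning the rest optimally gives only $144 — worse by 17.

Car 63 receives Request R4.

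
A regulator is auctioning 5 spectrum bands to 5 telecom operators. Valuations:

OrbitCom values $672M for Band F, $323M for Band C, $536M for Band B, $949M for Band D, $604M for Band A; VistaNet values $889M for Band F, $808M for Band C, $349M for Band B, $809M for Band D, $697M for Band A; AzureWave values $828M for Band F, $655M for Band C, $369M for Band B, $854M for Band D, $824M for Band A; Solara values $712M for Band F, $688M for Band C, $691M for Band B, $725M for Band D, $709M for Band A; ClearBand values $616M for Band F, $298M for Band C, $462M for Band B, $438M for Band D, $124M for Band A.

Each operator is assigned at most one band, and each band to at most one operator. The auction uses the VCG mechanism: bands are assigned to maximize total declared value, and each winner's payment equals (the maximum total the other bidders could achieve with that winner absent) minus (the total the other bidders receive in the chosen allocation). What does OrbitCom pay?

Efficient allocation: OrbitCom→Band D ($949M), VistaNet→Band C ($808M), AzureWave→Band A ($824M), Solara→Band B ($691M), ClearBand→Band F ($616M); total welfare W = $3888M.
OrbitCom receives Band D at value $949M, so the others get W − 949 = $2939M.
Without OrbitCom: best allocation of the remaining 4 bidders over all 5 bands is VistaNet→Band C ($808M), AzureWave→Band D ($854M), Solara→Band A ($709M), ClearBand→Band F ($616M), total $2987M.
VCG payment = (others' best without OrbitCom) − (others' welfare with OrbitCom) = 2987 − 2939 = $48M.

OrbitCom pays $48M.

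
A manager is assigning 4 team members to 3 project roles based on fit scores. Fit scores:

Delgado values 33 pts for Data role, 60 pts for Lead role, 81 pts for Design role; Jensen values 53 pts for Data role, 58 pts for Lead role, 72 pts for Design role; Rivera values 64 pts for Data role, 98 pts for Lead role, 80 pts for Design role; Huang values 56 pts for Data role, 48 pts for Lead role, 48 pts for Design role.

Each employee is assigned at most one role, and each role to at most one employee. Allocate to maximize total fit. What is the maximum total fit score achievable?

Maximum total: 235 pts

This is a one-to-one assignment (maximum-weight bipartite matching).
Optimal: Huang→Data role (56 pts), Rivera→Lead role (98 pts), Delgado→Design role (81 pts) — total 56+98+81 = 235 pts.
Row-greedy (each employee in turn takes its best remaining role) gives 203 pts, worse by 32.
Swapping Rivera↔Delgado (Rivera→Design role 80 pts, Delgado→Lead role 60 pts) loses 39.
Checked against all permutations: 235 pts is optimal.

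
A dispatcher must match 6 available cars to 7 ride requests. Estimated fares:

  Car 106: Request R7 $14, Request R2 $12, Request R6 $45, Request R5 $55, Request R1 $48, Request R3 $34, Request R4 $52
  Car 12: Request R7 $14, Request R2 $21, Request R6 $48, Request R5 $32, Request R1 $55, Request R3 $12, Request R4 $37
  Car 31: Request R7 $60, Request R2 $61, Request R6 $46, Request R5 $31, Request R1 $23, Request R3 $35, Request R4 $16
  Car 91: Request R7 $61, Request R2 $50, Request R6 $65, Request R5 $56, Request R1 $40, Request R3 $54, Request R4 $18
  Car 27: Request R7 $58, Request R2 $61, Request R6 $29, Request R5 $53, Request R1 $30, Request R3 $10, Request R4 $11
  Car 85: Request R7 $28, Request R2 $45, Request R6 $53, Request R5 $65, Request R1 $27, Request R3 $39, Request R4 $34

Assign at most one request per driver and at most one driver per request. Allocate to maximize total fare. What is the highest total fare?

This is the linear assignment problem.
Optimal: Car 106→Request R4 ($52), Car 12→Request R1 ($55), Car 31→Request R7 ($60), Car 91→Request R6 ($65), Car 27→Request R2 ($61), Car 85→Request R5 ($65) — total 52+55+60+65+61+65 = $358.
Row-greedy (each driver in turn takes its best remaining request) gives $333, worse by 25.
Swapping Car 106↔Car 85 (Car 106→Request R5 $55, Car 85→Request R4 $34) loses 28.

Max total: $358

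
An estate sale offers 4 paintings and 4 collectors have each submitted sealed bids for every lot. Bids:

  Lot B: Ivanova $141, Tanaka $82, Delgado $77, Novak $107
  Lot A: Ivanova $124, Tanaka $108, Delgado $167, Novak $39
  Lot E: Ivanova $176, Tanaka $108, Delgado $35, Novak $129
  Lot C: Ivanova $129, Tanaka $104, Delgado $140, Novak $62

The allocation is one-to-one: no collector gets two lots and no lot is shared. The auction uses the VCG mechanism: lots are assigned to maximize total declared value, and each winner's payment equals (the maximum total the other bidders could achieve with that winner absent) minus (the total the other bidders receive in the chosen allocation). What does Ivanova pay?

Ivanova pays $22.

Efficient allocation: Ivanova→Lot E ($176), Tanaka→Lot C ($104), Delgado→Lot A ($167), Novak→Lot B ($107); total welfare W = $554.
Ivanova receives Lot E at value $176, so the others get W − 176 = $378.
Without Ivanova: best allocation of the remaining 3 bidders over all 4 lots is Tanaka→Lot C ($104), Delgado→Lot A ($167), Novak→Lot E ($129), total $400.
VCG payment = (others' best without Ivanova) − (others' welfare with Ivanova) = 400 − 378 = $22.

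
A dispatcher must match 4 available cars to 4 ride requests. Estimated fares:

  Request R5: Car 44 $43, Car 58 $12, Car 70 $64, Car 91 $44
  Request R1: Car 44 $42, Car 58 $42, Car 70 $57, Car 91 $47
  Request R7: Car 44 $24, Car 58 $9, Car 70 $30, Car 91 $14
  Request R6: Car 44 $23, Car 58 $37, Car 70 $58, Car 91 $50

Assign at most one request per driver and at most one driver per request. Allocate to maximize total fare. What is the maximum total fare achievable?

Optimal: Car 44→Request R7 ($24), Car 58→Request R1 ($42), Car 70→Request R5 ($64), Car 91→Request R6 ($50) — total 24+42+64+50 = $180.
Row-greedy (each driver in turn takes its best remaining request) gives $157, worse by 23.
Next-best assignment: Car 44→Request R7, Car 58→Request R6, Car 70→Request R5, Car 91→Request R1 = $172.
Swapping Car 70↔Car 91 (Car 70→Request R6 $58, Car 91→Request R5 $44) loses 12.

Maximum total: $180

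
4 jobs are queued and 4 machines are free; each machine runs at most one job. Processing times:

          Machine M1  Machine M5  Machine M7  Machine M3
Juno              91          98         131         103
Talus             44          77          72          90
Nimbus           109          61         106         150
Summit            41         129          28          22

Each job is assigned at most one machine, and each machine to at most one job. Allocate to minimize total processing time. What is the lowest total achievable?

Min total: 236 min

Optimal: Juno→Machine M3 (103 min), Talus→Machine M1 (44 min), Nimbus→Machine M5 (61 min), Summit→Machine M7 (28 min) — total 103+44+61+28 = 236 min.
Column-greedy (each machine in turn goes to its cheapest remaining job) gives 277 min, worse by 41.
No other one-to-one assignment undercuts 236 min.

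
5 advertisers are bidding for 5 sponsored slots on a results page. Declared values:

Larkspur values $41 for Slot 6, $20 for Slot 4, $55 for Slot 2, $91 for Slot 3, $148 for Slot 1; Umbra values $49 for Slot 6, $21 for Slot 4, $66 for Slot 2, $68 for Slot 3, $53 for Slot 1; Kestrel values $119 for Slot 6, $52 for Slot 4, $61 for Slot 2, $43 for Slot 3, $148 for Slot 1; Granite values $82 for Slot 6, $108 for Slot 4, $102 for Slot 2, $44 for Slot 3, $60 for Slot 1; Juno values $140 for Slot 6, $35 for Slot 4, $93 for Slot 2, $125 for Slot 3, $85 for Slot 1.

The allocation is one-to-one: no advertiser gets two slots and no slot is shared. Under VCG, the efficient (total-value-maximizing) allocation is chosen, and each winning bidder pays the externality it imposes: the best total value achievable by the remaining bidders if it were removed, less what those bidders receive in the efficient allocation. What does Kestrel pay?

Efficient allocation: Larkspur→Slot 1 ($148), Umbra→Slot 2 ($66), Kestrel→Slot 6 ($119), Granite→Slot 4 ($108), Juno→Slot 3 ($125); total welfare W = $566.
Kestrel receives Slot 6 at value $119, so the others get W − 119 = $447.
Without Kestrel: best allocation of the remaining 4 bidders over all 5 slots is Larkspur→Slot 1 ($148), Umbra→Slot 3 ($68), Granite→Slot 4 ($108), Juno→Slot 6 ($140), total $464.
VCG payment = (others' best without Kestrel) − (others' welfare with Kestrel) = 464 − 447 = $17.

Kestrel pays $17.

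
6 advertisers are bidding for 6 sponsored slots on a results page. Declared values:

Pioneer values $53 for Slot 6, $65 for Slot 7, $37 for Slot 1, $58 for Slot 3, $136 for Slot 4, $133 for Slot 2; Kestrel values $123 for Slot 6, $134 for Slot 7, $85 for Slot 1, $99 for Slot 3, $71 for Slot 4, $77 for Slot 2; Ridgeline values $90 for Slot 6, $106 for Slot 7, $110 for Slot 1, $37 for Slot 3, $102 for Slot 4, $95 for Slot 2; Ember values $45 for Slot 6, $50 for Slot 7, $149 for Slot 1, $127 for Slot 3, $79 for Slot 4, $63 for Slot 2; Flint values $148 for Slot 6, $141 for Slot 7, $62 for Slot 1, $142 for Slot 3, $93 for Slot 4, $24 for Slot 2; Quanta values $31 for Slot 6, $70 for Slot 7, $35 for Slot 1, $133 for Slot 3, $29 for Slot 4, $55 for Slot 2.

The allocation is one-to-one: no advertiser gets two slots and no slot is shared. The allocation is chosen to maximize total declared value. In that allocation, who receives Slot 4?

Ridgeline receives Slot 4.

This is a one-to-one assignment (maximum-weight bipartite matching).
Optimal: Pioneer→Slot 2 ($133), Kestrel→Slot 7 ($134), Ridgeline→Slot 4 ($102), Ember→Slot 1 ($149), Flint→Slot 6 ($148), Quanta→Slot 3 ($133) — total 133+134+102+149+148+133 = $799.
Max-entry greedy (repeatedly take the single best remaining cell) gives $795, worse by 4.
Ridgeline's own top slot is Slot 1 ($110), but forcing Ridgeline→Slot 1 and reassigning the rest optimally gives only $737 — worse by 62.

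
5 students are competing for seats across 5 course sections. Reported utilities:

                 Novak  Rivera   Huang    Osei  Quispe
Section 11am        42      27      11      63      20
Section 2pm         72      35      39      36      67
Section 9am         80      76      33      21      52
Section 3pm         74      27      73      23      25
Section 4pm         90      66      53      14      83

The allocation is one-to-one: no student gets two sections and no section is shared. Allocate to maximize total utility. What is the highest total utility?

Max total: 369 points

This is the linear assignment problem.
Optimal: Novak→Section 4pm (90 points), Rivera→Section 9am (76 points), Huang→Section 3pm (73 points), Osei→Section 11am (63 points), Quispe→Section 2pm (67 points) — total 90+76+73+63+67 = 369 points.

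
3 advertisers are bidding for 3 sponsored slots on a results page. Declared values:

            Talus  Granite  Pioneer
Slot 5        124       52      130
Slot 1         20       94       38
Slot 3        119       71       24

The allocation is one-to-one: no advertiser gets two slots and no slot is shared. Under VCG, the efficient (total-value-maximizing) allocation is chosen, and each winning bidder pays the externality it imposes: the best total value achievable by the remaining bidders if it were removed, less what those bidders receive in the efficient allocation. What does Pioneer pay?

Pioneer pays $5.

Efficient allocation: Talus→Slot 3 ($119), Granite→Slot 1 ($94), Pioneer→Slot 5 ($130); total welfare W = $343.
Pioneer receives Slot 5 at value $130, so the others get W − 130 = $213.
Without Pioneer: best allocation of the remaining 2 bidders over all 3 slots is Talus→Slot 5 ($124), Granite→Slot 1 ($94), total $218.
VCG payment = (others' best without Pioneer) − (others' welfare with Pioneer) = 218 − 213 = $5.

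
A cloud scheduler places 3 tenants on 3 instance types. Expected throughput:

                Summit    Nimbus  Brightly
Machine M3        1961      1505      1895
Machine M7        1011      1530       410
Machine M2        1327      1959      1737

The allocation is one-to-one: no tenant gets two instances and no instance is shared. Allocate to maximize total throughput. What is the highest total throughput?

Optimal: Summit→Machine M3 (1961 ops/s), Nimbus→Machine M7 (1530 ops/s), Brightly→Machine M2 (1737 ops/s) — total 1961+1530+1737 = 5228 ops/s.
Row-greedy (each tenant in turn takes its best remaining instance) gives 4330 ops/s, worse by 898.
Next-best assignment: Summit→Machine M7, Nimbus→Machine M2, Brightly→Machine M3 = 4865 ops/s.

Maximum total: 5228 ops/s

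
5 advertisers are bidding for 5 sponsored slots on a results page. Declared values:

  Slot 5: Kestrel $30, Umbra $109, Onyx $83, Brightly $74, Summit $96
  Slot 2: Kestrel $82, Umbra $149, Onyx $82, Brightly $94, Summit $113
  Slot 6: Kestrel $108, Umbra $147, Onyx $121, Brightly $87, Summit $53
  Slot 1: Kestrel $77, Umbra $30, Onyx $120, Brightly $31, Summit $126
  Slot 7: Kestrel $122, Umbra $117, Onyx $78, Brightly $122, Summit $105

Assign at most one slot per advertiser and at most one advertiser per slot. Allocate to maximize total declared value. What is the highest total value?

Maximum total: $595

This is the linear assignment problem.
Optimal: Kestrel→Slot 6 ($108), Umbra→Slot 2 ($149), Onyx→Slot 1 ($120), Brightly→Slot 7 ($122), Summit→Slot 5 ($96) — total 108+149+120+122+96 = $595.
Column-greedy (each slot in turn goes to its best remaining advertiser) gives $542, worse by 53.
Next-best assignment: Kestrel→Slot 7, Umbra→Slot 2, Onyx→Slot 6, Brightly→Slot 5, Summit→Slot 1 = $592.
Swapping Kestrel↔Brightly (Kestrel→Slot 7 $122, Brightly→Slot 6 $87) loses 21.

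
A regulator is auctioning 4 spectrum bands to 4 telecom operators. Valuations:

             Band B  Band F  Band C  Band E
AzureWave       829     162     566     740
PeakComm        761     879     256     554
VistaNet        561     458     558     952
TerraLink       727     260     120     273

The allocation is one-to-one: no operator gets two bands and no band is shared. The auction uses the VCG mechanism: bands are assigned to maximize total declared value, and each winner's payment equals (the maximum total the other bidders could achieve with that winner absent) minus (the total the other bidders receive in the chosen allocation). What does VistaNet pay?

VistaNet pays $174M.

Efficient allocation: AzureWave→Band C ($566M), PeakComm→Band F ($879M), VistaNet→Band E ($952M), TerraLink→Band B ($727M); total welfare W = $3124M.
VistaNet receives Band E at value $952M, so the others get W − 952 = $2172M.
Without VistaNet: best allocation of the remaining 3 bidders over all 4 bands is AzureWave→Band E ($740M), PeakComm→Band F ($879M), TerraLink→Band B ($727M), total $2346M.
VCG payment = (others' best without VistaNet) − (others' welfare with VistaNet) = 2346 − 2172 = $174M.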